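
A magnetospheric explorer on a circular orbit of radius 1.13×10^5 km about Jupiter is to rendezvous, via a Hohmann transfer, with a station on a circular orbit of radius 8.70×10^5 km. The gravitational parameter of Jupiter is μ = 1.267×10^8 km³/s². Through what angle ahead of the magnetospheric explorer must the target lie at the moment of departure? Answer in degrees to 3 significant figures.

Semi-major axis of the transfer orbit: a_t = (1.130×10^5 + 8.700×10^5)/2 = 4.915×10^5 km.
The half-period of the transfer ellipse is t = π√(a_t³/μ) = 96170 s.
The target's mean motion on its circular orbit is ω₂ = √(μ/r₂³) = 1.387×10^-5 rad/s.
Angle swept by the target during transfer: ω₂·t = 1.334 rad = 76.43°.
The magnetospheric explorer traverses 180° on the transfer ellipse, so the target must lead by 180° − 76.43° = 104°.

φ = 104°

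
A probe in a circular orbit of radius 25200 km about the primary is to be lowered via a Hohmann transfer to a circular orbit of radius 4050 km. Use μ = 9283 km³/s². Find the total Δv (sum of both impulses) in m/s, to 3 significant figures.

Transfer-ellipse semi-major axis a_t = (r₁ + r₂)/2 = (25200 + 4050)/2 = 14625 km.
At r₁ the circular-orbit speed is v₁ = √(μ/r₁) = 0.6069 km/s.
On the transfer ellipse at r₁, vis-viva equation gives v_a = √[μ(2/r₁ − 1/a_t)] = 0.3194 km/s.
First burn Δv₁ = |v_a − v₁| = 0.2875 km/s.
Circular speed at r₂: v₂ = √(μ/r₂) = 1.51397 km/s.
Transfer-orbit speed at r₂: v_p = √[μ(2/r₂ − 1/a_t)] = 1.98733 km/s.
Second burn Δv₂ = |v₂ − v_p| = 0.4734 km/s.
Δv = Δv₁ + Δv₂ = 0.2875 + 0.4734 = 0.7609 km/s.

Δv = 761 m/s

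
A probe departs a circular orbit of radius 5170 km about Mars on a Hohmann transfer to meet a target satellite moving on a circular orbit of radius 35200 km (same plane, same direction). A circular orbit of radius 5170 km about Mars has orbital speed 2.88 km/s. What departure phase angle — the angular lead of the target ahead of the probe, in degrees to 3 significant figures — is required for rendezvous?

From the circular-orbit relation v² = μ/r at r = 5170 km: μ = v²r = (2.88)² × 5170 = 42882.0 km³/s².
Semi-major axis of the transfer orbit: a_t = (5170 + 35200)/2 = 20185 km.
The half-period of the transfer ellipse is t = π√(a_t³/μ) = 43507 s.
The target's mean motion on its circular orbit is ω₂ = √(μ/r₂³) = 3.1356×10^-5 rad/s.
Angle swept by the target during transfer: ω₂·t = 1.3642 rad = 78.16°.
Arrival is 180° from departure on the ellipse, so φ = 180° − 78.16° = 102°.

φ = 102°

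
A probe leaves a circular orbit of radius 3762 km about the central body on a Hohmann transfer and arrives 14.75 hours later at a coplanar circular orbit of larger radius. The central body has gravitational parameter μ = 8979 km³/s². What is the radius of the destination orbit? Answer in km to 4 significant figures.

Transfer time t = 14.75 hours = 53100 s, and t = π√(a_t³/μ).
So a_t = (μ t²/π²)^(1/3) = (8979 × (53100)² / π²)^(1/3) = 13689 km.
Since a_t = (r₁ + r₂)/2, r₂ = 2a_t − r₁ = 2×13689 − 3762 = 23616 km.

r₂ = 23620 km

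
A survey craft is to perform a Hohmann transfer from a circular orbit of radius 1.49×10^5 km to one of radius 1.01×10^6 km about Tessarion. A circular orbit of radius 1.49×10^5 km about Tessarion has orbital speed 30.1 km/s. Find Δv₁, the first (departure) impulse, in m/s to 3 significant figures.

Δv₁ = 9640 m/s

From the circular-orbit relation v² = μ/r at r = 1.49×10^5 km: μ = v²r = (30.1)² × 1.49×10^5 = 1.34995×10^8 km³/s².
Transfer-ellipse semi-major axis a_t = (r₁ + r₂)/2 = (1.490×10^5 + 1.010×10^6)/2 = 5.795×10^5 km.
Circular speed at r = 1.490×10^5 km: v_c = √(μ/r) = 30.100 km/s.
Transfer-orbit speed at the same r (vis-viva, a = a_t): v_t = √[μ(2/r − 1/a_t)] = 39.737 km/s.
Δv₁ = |v_t − v_c| = |39.737 − 30.100| = 9.637 km/s.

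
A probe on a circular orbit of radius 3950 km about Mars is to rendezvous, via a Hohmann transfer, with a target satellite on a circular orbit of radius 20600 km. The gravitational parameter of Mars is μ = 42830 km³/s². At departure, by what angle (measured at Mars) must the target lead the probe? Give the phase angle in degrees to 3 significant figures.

The Hohmann ellipse has a_t = (r₁ + r₂)/2 = 12275 km.
Transfer time t = π√(a_t³/μ) = 20640 s.
Target angular speed ω₂ = √(μ/r₂³) = 7.000×10^-5 rad/s.
Angle swept by the target during transfer: ω₂·t = 1.445 rad = 82.79°.
The probe traverses 180° on the transfer ellipse, so the target must lead by 180° − 82.79° = 97.2°.

φ = 97.2°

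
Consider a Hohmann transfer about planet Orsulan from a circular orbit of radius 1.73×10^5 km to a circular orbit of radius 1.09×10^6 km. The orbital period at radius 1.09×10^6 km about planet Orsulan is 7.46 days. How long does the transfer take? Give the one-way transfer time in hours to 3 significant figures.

t = 39.5 hours

From Kepler's third law T² = 4π²r³/μ at r = 1.09×10^6 km, T = 7.46 days = 7.46 × 86400 s = 6.44544×10^5 s: μ = 4π²r³/T² = 1.23065×10^8 km³/s².
Transfer-ellipse semi-major axis a_t = (r₁ + r₂)/2 = (1.730×10^5 + 1.090×10^6)/2 = 6.315×10^5 km.
Half the transfer-orbit period gives t = π√(a_t³/μ) = 1.421×10^5 s.
Converting: 1.421×10^5 s ÷ 3600 s/hour = 39.5 hours.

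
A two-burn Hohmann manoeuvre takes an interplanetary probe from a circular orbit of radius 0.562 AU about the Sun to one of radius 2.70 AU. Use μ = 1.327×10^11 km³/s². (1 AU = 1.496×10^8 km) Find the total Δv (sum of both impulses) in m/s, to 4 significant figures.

In km: r₁ = 0.562 × 1.496×10^8 = 8.40752×10^7 km; r₂ = 2.70 × 1.496×10^8 = 4.0392×10^8 km.
Transfer-ellipse semi-major axis a_t = (r₁ + r₂)/2 = (8.40752×10^7 + 4.0392×10^8)/2 = 2.439976×10^8 km.
Circular speed at r₁: v₁ = √(μ/r₁) = √(1.327×10^11/8.40752×10^7) = 39.728 km/s.
On the transfer ellipse at r₁, vis-viva equation gives v_p = √[μ(2/r₁ − 1/a_t)] = 51.116 km/s.
First burn Δv₁ = |v_p − v₁| = 11.388 km/s.
At r₂, v₂ = √(μ/r₂) = 18.1254 km/s.
Transfer-orbit speed at r₂: v_a = √[μ(2/r₂ − 1/a_t)] = 10.6397 km/s.
Second burn Δv₂ = |v₂ − v_a| = 7.4857 km/s.
Δv = Δv₁ + Δv₂ = 11.388 + 7.4857 = 18.87 km/s.

Δv = 18870 m/s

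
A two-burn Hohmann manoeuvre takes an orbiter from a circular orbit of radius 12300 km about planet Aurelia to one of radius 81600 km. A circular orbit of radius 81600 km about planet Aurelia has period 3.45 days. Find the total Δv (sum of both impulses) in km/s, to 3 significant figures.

From Kepler's third law T² = 4π²r³/μ at r = 81600 km, T = 3.45 days = 3.45 × 86400 s = 2.9808×10^5 s: μ = 4π²r³/T² = 2.41415×10^5 km³/s².
Transfer-ellipse semi-major axis a_t = (r₁ + r₂)/2 = (12300 + 81600)/2 = 46950 km.
At r₁ the circular-orbit speed is v₁ = √(μ/r₁) = 4.4303 km/s.
On the transfer ellipse at r₁, vis-viva equation gives v_p = √[μ(2/r₁ − 1/a_t)] = 5.8406 km/s.
First burn Δv₁ = |v_p − v₁| = 1.410 km/s.
At r₂, v₂ = √(μ/r₂) = 1.720035 km/s.
Transfer-orbit speed at r₂: v_a = √[μ(2/r₂ − 1/a_t)] = 0.8803836 km/s.
Second burn Δv₂ = |v₂ − v_a| = 0.8397 km/s.
Total Δv = Δv₁ + Δv₂ = 2.250 km/s.

Δv = 2.25 km/s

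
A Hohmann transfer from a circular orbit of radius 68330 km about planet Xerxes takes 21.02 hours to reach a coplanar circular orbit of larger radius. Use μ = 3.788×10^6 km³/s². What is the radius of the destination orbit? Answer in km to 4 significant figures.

Transfer time t = 21.02 hours = 75672 s, and t = π√(a_t³/μ).
So a_t = (μ t²/π²)^(1/3) = (3.788×10^6 × (75672)² / π²)^(1/3) = 1.3002×10^5 km.
Since a_t = (r₁ + r₂)/2, r₂ = 2a_t − r₁ = 2×1.3002×10^5 − 68330 = 1.9171×10^5 km.

r₂ = 1.917×10^5 km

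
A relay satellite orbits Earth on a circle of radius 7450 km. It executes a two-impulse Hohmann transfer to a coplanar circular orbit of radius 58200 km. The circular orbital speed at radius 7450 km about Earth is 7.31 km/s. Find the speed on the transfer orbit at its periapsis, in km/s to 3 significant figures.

From the circular-orbit relation v² = μ/r at r = 7450 km: μ = v²r = (7.31)² × 7450 = 3.98099×10^5 km³/s².
Semi-major axis of the transfer orbit: a_t = (7450 + 58200)/2 = 32825 km.
At periapsis, r = 7450 km.
Vis-viva: v = √[μ(2/r − 1/a_t)] = √[3.98099×10^5 × (2/7450 − 1/32825)] = 9.734 km/s.

v = 9.73 km/s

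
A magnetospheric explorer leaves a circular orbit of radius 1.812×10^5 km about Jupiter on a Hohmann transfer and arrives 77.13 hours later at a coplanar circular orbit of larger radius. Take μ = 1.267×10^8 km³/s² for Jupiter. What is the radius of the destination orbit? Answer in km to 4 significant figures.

r₂ = 1.812×10^6 km

Transfer time t = 77.13 hours = 2.77668×10^5 s, and t = π√(a_t³/μ).
So a_t = (μ t²/π²)^(1/3) = (1.267×10^8 × (2.77668×10^5)² / π²)^(1/3) = 9.9657×10^5 km.
Since a_t = (r₁ + r₂)/2, r₂ = 2a_t − r₁ = 2×9.9657×10^5 − 1.812×10^5 = 1.81194×10^6 km.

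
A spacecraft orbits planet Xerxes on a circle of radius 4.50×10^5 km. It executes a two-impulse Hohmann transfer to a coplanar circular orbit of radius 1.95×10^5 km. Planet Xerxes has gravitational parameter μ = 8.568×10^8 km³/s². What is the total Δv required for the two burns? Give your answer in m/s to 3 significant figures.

Δv = 21700 m/s

Semi-major axis of the transfer orbit: a_t = (4.500×10^5 + 1.950×10^5)/2 = 3.225×10^5 km.
At r₁ the circular-orbit speed is v₁ = √(μ/r₁) = 43.63485 km/s.
On the transfer ellipse at r₁, vis-viva equation gives v_a = √[μ(2/r₁ − 1/a_t)] = 33.93016 km/s.
First burn Δv₁ = |v_a − v₁| = 9.7047 km/s.
Circular speed at r₂: v₂ = √(μ/r₂) = 66.286 km/s.
Transfer-orbit speed at r₂: v_p = √[μ(2/r₂ − 1/a_t)] = 78.300 km/s.
Second burn Δv₂ = |v₂ − v_p| = 12.014 km/s.
Δv = Δv₁ + Δv₂ = 9.7047 + 12.014 = 21.72 km/s.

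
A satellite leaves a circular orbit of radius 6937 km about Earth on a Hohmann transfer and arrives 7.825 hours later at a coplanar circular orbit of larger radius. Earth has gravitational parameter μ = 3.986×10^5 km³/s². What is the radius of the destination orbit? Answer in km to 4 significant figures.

Transfer time t = 7.825 hours = 28170 s, and t = π√(a_t³/μ).
So a_t = (μ t²/π²)^(1/3) = (3.986×10^5 × (28170)² / π²)^(1/3) = 31764 km.
Since a_t = (r₁ + r₂)/2, r₂ = 2a_t − r₁ = 2×31764 − 6937 = 56591 km.

r₂ = 56590 km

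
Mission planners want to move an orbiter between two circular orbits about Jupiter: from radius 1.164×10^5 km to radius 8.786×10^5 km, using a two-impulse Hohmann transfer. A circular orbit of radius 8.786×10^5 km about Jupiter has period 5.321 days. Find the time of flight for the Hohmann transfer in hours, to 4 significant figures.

t = 27.21 hours

From Kepler's third law T² = 4π²r³/μ at r = 8.786×10^5 km, T = 5.321 days = 5.321 × 86400 s = 4.597344×10^5 s: μ = 4π²r³/T² = 1.26683×10^8 km³/s².
Semi-major axis of the transfer orbit: a_t = (1.164×10^5 + 8.786×10^5)/2 = 4.975×10^5 km.
Half the transfer-orbit period gives t = π√(a_t³/μ) = 97940 s.
Converting: 97940 s ÷ 3600 s/hour = 27.21 hours.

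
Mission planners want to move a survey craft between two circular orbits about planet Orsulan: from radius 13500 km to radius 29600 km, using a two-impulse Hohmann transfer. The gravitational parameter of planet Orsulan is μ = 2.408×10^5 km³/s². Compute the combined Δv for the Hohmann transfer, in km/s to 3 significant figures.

Semi-major axis of the transfer orbit: a_t = (13500 + 29600)/2 = 21550 km.
At r₁ the circular-orbit speed is v₁ = √(μ/r₁) = 4.2234 km/s.
On the transfer ellipse at r₁, vis-viva equation gives v_p = √[μ(2/r₁ − 1/a_t)] = 4.9498 km/s.
First burn Δv₁ = |v_p − v₁| = 0.7264 km/s.
At r₂, v₂ = √(μ/r₂) = 2.8522 km/s.
Transfer-orbit speed at r₂: v_a = √[μ(2/r₂ − 1/a_t)] = 2.2575 km/s.
Second burn Δv₂ = |v₂ − v_a| = 0.5947 km/s.
Δv = Δv₁ + Δv₂ = 0.7264 + 0.5947 = 1.321 km/s.

Δv = 1.32 km/s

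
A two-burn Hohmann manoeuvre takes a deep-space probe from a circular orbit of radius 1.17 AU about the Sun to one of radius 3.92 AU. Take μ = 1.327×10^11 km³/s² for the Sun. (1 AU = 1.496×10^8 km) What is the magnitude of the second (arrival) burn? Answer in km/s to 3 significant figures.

Δv₂ = 4.84 km/s

In km: r₁ = 1.17 × 1.496×10^8 = 1.75032×10^8 km; r₂ = 3.92 × 1.496×10^8 = 5.86432×10^8 km.
Semi-major axis of the transfer orbit: a_t = (1.75032×10^8 + 5.86432×10^8)/2 = 3.80732×10^8 km.
On the circular orbit at r = 5.86432×10^8 km, v_c = √(μ/r) = 15.0427 km/s.
Transfer-orbit speed at the same r (vis-viva, a = a_t): v_t = √[μ(2/r − 1/a_t)] = 10.1994 km/s.
Δv₂ = |v_t − v_c| = |10.1994 − 15.0427| = 4.843 km/s.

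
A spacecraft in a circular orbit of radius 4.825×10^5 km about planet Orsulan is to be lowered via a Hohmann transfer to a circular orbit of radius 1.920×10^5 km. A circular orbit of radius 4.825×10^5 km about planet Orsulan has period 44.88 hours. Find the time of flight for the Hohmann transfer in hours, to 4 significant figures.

t = 13.11 hours

From Kepler's third law T² = 4π²r³/μ at r = 4.825×10^5 km, T = 44.88 hours = 44.88 × 3600 s = 1.61568×10^5 s: μ = 4π²r³/T² = 1.69880×10^8 km³/s².
The Hohmann ellipse has a_t = (r₁ + r₂)/2 = 3.3725×10^5 km.
Half the transfer-orbit period gives t = π√(a_t³/μ) = 47210 s.
Converting: 47210 s ÷ 3600 s/hour = 13.11 hours.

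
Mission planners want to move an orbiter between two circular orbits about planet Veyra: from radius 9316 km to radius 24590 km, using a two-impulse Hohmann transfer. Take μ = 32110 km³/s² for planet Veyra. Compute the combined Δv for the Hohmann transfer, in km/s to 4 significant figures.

The Hohmann ellipse has a_t = (r₁ + r₂)/2 = 16953 km.
Circular speed at r₁: v₁ = √(μ/r₁) = √(32110/9316) = 1.8565 km/s.
On the transfer ellipse at r₁, vis-viva gives v_p = √[μ(2/r₁ − 1/a_t)] = 2.2359 km/s.
First burn Δv₁ = |v_p − v₁| = 0.3794 km/s.
Circular speed at r₂: v₂ = √(μ/r₂) = 1.1427 km/s.
Transfer-orbit speed at r₂: v_a = √[μ(2/r₂ − 1/a_t)] = 0.84710 km/s.
Second burn Δv₂ = |v₂ − v_a| = 0.2956 km/s.
Total Δv = Δv₁ + Δv₂ = 0.6750 km/s.

Δv = 0.6750 km/s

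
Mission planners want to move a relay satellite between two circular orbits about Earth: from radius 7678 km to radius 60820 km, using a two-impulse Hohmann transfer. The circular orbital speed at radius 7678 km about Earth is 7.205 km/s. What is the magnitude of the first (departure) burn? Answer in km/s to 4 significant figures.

Δv₁ = 2.396 km/s

From the circular-orbit relation v² = μ/r at r = 7678 km: μ = v²r = (7.205)² × 7678 = 3.98581×10^5 km³/s².
The Hohmann ellipse has a_t = (r₁ + r₂)/2 = 34249 km.
On the circular orbit at r = 7678 km, v_c = √(μ/r) = 7.205 km/s.
Transfer-orbit speed at the same r (vis-viva, a = a_t): v_t = √[μ(2/r − 1/a_t)] = 9.601 km/s.
Δv₁ = |v_t − v_c| = |9.601 − 7.205| = 2.396 km/s.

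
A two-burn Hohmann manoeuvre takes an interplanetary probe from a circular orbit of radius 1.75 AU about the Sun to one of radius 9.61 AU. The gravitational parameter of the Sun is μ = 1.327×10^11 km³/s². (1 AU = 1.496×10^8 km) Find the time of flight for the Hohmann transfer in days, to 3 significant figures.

t = 2470 days

In km: r₁ = 1.75 × 1.496×10^8 = 2.618×10^8 km; r₂ = 9.61 × 1.496×10^8 = 1.437656×10^9 km.
Semi-major axis of the transfer orbit: a_t = (2.618×10^8 + 1.437656×10^9)/2 = 8.49728×10^8 km.
Transfer time t = π√(a_t³/μ) = π√((8.49728×10^8)³ / 1.327×10^11) = 2.136×10^8 s.
Converting: 2.136×10^8 s ÷ 86400 s/day = 2470 days.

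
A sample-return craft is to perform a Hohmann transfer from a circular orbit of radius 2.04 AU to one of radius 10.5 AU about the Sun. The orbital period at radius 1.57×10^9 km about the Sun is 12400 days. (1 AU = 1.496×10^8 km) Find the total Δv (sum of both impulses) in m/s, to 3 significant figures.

Δv = 10100 m/s

From Kepler's third law T² = 4π²r³/μ at r = 1.57×10^9 km, T = 12400 days = 12400 × 86400 s = 1.07136×10^9 s: μ = 4π²r³/T² = 1.33103×10^11 km³/s².
In km: r₁ = 2.04 × 1.496×10^8 = 3.05184×10^8 km; r₂ = 10.5 × 1.496×10^8 = 1.5708×10^9 km.
Transfer-ellipse semi-major axis a_t = (r₁ + r₂)/2 = (3.05184×10^8 + 1.5708×10^9)/2 = 9.37992×10^8 km.
Circular speed at r₁: v₁ = √(μ/r₁) = √(1.33103×10^11/3.05184×10^8) = 20.884 km/s.
Transfer-orbit speed at r₁ (vis-viva): v_p = √[μ(2/r₁ − 1/a_t)] = 27.026 km/s.
First burn Δv₁ = |v_p − v₁| = 6.142 km/s.
Circular speed at r₂: v₂ = √(μ/r₂) = 9.20521 km/s.
Transfer-orbit speed at r₂: v_a = √[μ(2/r₂ − 1/a_t)] = 5.25067 km/s.
Second burn Δv₂ = |v₂ − v_a| = 3.955 km/s.
Total Δv = Δv₁ + Δv₂ = 10.10 km/s.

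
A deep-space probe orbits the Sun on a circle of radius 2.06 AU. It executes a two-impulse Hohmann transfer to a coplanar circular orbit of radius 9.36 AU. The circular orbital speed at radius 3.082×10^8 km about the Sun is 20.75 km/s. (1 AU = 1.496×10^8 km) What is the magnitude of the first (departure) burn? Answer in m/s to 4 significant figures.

From the circular-orbit relation v² = μ/r at r = 3.082×10^8 km: μ = v²r = (20.75)² × 3.082×10^8 = 1.32699×10^11 km³/s².
In km: r₁ = 2.06 × 1.496×10^8 = 3.08176×10^8 km; r₂ = 9.36 × 1.496×10^8 = 1.400256×10^9 km.
The Hohmann ellipse has a_t = (r₁ + r₂)/2 = 8.54216×10^8 km.
On the circular orbit at r = 3.08176×10^8 km, v_c = √(μ/r) = 20.751 km/s.
Vis-viva on the transfer ellipse at r = 3.08176×10^8 km gives v_t = √[μ(2/r − 1/a_t)] = 26.568 km/s.
Δv₁ = |v_t − v_c| = |26.568 − 20.751| = 5.817 km/s.

Δv₁ = 5817 m/s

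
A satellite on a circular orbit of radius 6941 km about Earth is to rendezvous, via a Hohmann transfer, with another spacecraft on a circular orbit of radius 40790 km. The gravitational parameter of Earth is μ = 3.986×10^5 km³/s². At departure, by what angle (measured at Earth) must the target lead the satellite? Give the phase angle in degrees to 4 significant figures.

Semi-major axis of the transfer orbit: a_t = (6941 + 40790)/2 = 23865.5 km.
Transfer time t = π√(a_t³/μ) = 18350 s.
The target's mean motion on its circular orbit is ω₂ = √(μ/r₂³) = 7.664×10^-5 rad/s.
Angle swept by the target during transfer: ω₂·t = 1.406 rad = 80.56°.
Arrival is 180° from departure on the ellipse, so φ = 180° − 80.56° = 99.44°.

φ = 99.44°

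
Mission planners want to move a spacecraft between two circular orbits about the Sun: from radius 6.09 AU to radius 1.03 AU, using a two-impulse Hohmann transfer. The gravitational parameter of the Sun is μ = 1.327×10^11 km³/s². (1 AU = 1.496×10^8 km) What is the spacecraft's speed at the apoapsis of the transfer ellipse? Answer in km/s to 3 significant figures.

In km: r₁ = 6.09 × 1.496×10^8 = 9.11064×10^8 km; r₂ = 1.03 × 1.496×10^8 = 1.54088×10^8 km.
The Hohmann ellipse has a_t = (r₁ + r₂)/2 = 5.32576×10^8 km.
The apoapsis of the transfer ellipse is at r = 9.11064×10^8 km.
From the vis-viva equation, v = √[μ(2/r − 1/a_t)] = 6.492 km/s.

v = 6.49 km/s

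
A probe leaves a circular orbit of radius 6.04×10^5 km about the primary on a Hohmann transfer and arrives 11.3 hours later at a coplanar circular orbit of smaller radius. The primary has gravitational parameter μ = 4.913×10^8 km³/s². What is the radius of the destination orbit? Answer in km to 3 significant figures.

Transfer time t = 11.3 hours = 40680 s, and t = π√(a_t³/μ).
So a_t = (μ t²/π²)^(1/3) = (4.913×10^8 × (40680)² / π²)^(1/3) = 4.3511×10^5 km.
Since a_t = (r₁ + r₂)/2, r₂ = 2a_t − r₁ = 2×4.3511×10^5 − 6.040×10^5 = 2.6622×10^5 km.

r₂ = 2.66×10^5 km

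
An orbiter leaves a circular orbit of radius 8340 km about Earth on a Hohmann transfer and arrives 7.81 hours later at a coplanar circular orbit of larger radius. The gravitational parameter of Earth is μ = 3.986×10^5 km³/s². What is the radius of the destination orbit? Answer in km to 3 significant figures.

Transfer time t = 7.81 hours = 28116 s, and t = π√(a_t³/μ).
So a_t = (μ t²/π²)^(1/3) = (3.986×10^5 × (28116)² / π²)^(1/3) = 31724 km.
Since a_t = (r₁ + r₂)/2, r₂ = 2a_t − r₁ = 2×31724 − 8340 = 55108 km.

r₂ = 55100 km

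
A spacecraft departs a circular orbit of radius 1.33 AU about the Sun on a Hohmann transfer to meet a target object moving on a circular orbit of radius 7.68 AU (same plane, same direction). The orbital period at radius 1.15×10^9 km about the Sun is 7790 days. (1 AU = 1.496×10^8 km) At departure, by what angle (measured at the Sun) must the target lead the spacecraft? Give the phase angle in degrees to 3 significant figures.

φ = 99.1°

From Kepler's third law T² = 4π²r³/μ at r = 1.15×10^9 km, T = 7790 days = 7790 × 86400 s = 6.73056×10^8 s: μ = 4π²r³/T² = 1.32541×10^11 km³/s².
In km: r₁ = 1.33 × 1.496×10^8 = 1.98968×10^8 km; r₂ = 7.68 × 1.496×10^8 = 1.148928×10^9 km.
Transfer-ellipse semi-major axis a_t = (r₁ + r₂)/2 = (1.98968×10^8 + 1.148928×10^9)/2 = 6.73948×10^8 km.
The half-period of the transfer ellipse is t = π√(a_t³/μ) = 1.5098×10^8 s.
Target angular speed ω₂ = √(μ/r₂³) = 9.3484×10^-9 rad/s.
Angle swept by the target during transfer: ω₂·t = 1.4114 rad = 80.87°.
The spacecraft traverses 180° on the transfer ellipse, so the target must lead by 180° − 80.87° = 99.1°.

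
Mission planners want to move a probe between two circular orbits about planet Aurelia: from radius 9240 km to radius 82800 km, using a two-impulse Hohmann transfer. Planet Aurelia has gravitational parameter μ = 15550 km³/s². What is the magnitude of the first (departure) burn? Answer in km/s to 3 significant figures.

Δv₁ = 0.443 km/s

Semi-major axis of the transfer orbit: a_t = (9240 + 82800)/2 = 46020 km.
On the circular orbit at r = 9240 km, v_c = √(μ/r) = 1.2973 km/s.
Transfer-orbit speed at the same r (vis-viva, a = a_t): v_t = √[μ(2/r − 1/a_t)] = 1.7401 km/s.
Δv₁ = |v_t − v_c| = |1.7401 − 1.2973| = 0.4428 km/s.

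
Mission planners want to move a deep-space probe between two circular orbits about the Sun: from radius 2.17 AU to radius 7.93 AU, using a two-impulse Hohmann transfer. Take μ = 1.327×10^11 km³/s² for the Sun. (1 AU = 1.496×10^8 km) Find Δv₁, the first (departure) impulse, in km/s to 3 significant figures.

Δv₁ = 5.12 km/s

In km: r₁ = 2.17 × 1.496×10^8 = 3.24632×10^8 km; r₂ = 7.93 × 1.496×10^8 = 1.186328×10^9 km.
Semi-major axis of the transfer orbit: a_t = (3.24632×10^8 + 1.186328×10^9)/2 = 7.5548×10^8 km.
On the circular orbit at r = 3.24632×10^8 km, v_c = √(μ/r) = 20.218075 km/s.
Vis-viva on the transfer ellipse at r = 3.24632×10^8 km gives v_t = √[μ(2/r − 1/a_t)] = 25.335571 km/s.
Δv₁ = |v_t − v_c| = |25.335571 − 20.218075| = 5.117 km/s.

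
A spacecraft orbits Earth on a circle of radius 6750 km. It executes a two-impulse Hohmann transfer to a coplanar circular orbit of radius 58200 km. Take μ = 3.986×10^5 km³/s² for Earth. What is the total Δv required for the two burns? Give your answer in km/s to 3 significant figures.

Δv = 4.03 km/s

Semi-major axis of the transfer orbit: a_t = (6750 + 58200)/2 = 32475 km.
At r₁ the circular-orbit speed is v₁ = √(μ/r₁) = 7.68452 km/s.
On the transfer ellipse at r₁, vis-viva equation gives v_p = √[μ(2/r₁ − 1/a_t)] = 10.2874 km/s.
First burn Δv₁ = |v_p − v₁| = 2.603 km/s.
Circular speed at r₂: v₂ = √(μ/r₂) = 2.617 km/s.
Transfer-orbit speed at r₂: v_a = √[μ(2/r₂ − 1/a_t)] = 1.193 km/s.
Second burn Δv₂ = |v₂ − v_a| = 1.424 km/s.
Total Δv = Δv₁ + Δv₂ = 4.027 km/s.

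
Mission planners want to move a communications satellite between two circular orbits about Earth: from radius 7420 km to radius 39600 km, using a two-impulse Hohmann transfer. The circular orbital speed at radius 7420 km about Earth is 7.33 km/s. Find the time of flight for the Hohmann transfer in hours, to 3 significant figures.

t = 4.98 hours

From the circular-orbit relation v² = μ/r at r = 7420 km: μ = v²r = (7.33)² × 7420 = 3.98668×10^5 km³/s².
Transfer-ellipse semi-major axis a_t = (r₁ + r₂)/2 = (7420 + 39600)/2 = 23510 km.
By Kepler's third law the transfer-orbit period is T = 2π√(a_t³/μ), so t = T/2 = 17940 s.
Converting: 17940 s ÷ 3600 s/hour = 4.98 hours.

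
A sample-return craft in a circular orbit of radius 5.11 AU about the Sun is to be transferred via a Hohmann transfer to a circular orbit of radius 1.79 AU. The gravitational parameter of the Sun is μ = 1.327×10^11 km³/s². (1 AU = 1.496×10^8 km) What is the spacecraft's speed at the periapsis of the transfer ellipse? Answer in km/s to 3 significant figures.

v = 27.1 km/s

In km: r₁ = 5.11 × 1.496×10^8 = 7.64456×10^8 km; r₂ = 1.79 × 1.496×10^8 = 2.67784×10^8 km.
The Hohmann ellipse has a_t = (r₁ + r₂)/2 = 5.1612×10^8 km.
At periapsis, r = 2.67784×10^8 km.
Vis-viva: v = √[μ(2/r − 1/a_t)] = √[1.327×10^11 × (2/2.67784×10^8 − 1/5.1612×10^8)] = 27.09 km/s.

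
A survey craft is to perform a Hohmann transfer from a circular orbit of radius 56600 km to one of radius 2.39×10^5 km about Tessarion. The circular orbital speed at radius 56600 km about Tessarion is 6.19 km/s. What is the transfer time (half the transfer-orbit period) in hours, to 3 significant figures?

From the circular-orbit relation v² = μ/r at r = 56600 km: μ = v²r = (6.19)² × 56600 = 2.16869×10^6 km³/s².
Semi-major axis of the transfer orbit: a_t = (56600 + 2.390×10^5)/2 = 1.478×10^5 km.
By Kepler's third law the transfer-orbit period is T = 2π√(a_t³/μ), so t = T/2 = 1.212×10^5 s.
Converting: 1.212×10^5 s ÷ 3600 s/hour = 33.7 hours.

t = 33.7 hours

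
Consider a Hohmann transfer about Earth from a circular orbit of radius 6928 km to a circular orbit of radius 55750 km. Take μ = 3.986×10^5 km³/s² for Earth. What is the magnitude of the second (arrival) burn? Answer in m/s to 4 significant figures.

The Hohmann ellipse has a_t = (r₁ + r₂)/2 = 31339 km.
Circular speed at r = 55750 km: v_c = √(μ/r) = 2.674 km/s.
Vis-viva on the transfer ellipse at r = 55750 km gives v_t = √[μ(2/r − 1/a_t)] = 1.257 km/s.
Δv₂ = |v_t − v_c| = |1.257 − 2.674| = 1.417 km/s.

Δv₂ = 1417 m/s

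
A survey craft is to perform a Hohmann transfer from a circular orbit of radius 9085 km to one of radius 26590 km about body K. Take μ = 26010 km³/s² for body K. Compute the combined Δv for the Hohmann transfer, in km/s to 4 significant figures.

Δv = 0.6570 km/s

The Hohmann ellipse has a_t = (r₁ + r₂)/2 = 17837.5 km.
At r₁ the circular-orbit speed is v₁ = √(μ/r₁) = 1.69203 km/s.
Transfer-orbit speed at r₁ (vis-viva): v_p = √[μ(2/r₁ − 1/a_t)] = 2.06586 km/s.
First burn Δv₁ = |v_p − v₁| = 0.3738 km/s.
Circular speed at r₂: v₂ = √(μ/r₂) = 0.9890 km/s.
Transfer-orbit speed at r₂: v_a = √[μ(2/r₂ − 1/a_t)] = 0.7058 km/s.
Second burn Δv₂ = |v₂ − v_a| = 0.2832 km/s.
Total Δv = Δv₁ + Δv₂ = 0.6570 km/s.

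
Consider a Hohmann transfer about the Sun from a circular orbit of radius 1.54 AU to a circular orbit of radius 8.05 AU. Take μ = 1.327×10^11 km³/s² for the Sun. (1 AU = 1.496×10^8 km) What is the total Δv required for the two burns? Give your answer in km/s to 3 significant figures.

Δv = 11.6 km/s

In km: r₁ = 1.54 × 1.496×10^8 = 2.30384×10^8 km; r₂ = 8.05 × 1.496×10^8 = 1.20428×10^9 km.
Transfer-ellipse semi-major axis a_t = (r₁ + r₂)/2 = (2.30384×10^8 + 1.20428×10^9)/2 = 7.17332×10^8 km.
Circular speed at r₁: v₁ = √(μ/r₁) = √(1.327×10^11/2.30384×10^8) = 23.9999 km/s.
On the transfer ellipse at r₁, vis-viva equation gives v_p = √[μ(2/r₁ − 1/a_t)] = 31.0966 km/s.
First burn Δv₁ = |v_p − v₁| = 7.0967 km/s.
At r₂, v₂ = √(μ/r₂) = 10.49716 km/s.
Transfer-orbit speed at r₂: v_a = √[μ(2/r₂ − 1/a_t)] = 5.948915 km/s.
Second burn Δv₂ = |v₂ − v_a| = 4.5482 km/s.
Δv = Δv₁ + Δv₂ = 7.0967 + 4.5482 = 11.64 km/s.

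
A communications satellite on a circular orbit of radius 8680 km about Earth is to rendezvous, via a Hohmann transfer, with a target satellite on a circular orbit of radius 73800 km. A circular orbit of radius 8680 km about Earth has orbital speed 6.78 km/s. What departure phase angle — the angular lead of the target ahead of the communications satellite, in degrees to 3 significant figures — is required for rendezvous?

φ = 105°

From the circular-orbit relation v² = μ/r at r = 8680 km: μ = v²r = (6.78)² × 8680 = 3.99006×10^5 km³/s².
Transfer-ellipse semi-major axis a_t = (r₁ + r₂)/2 = (8680 + 73800)/2 = 41240 km.
The half-period of the transfer ellipse is t = π√(a_t³/μ) = 41652 s.
The target's mean motion on its circular orbit is ω₂ = √(μ/r₂³) = 3.1507×10^-5 rad/s.
Angle swept by the target during transfer: ω₂·t = 1.3123 rad = 75.19°.
Arrival is 180° from departure on the ellipse, so φ = 180° − 75.19° = 105°.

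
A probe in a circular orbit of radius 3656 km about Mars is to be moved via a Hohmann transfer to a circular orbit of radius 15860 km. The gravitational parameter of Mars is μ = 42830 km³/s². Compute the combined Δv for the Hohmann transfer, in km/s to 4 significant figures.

Δv = 1.578 km/s

Transfer-ellipse semi-major axis a_t = (r₁ + r₂)/2 = (3656 + 15860)/2 = 9758 km.
At r₁ the circular-orbit speed is v₁ = √(μ/r₁) = 3.4227 km/s.
On the transfer ellipse at r₁, v² = μ(2/r − 1/a) gives v_p = √[μ(2/r₁ − 1/a_t)] = 4.3636 km/s.
First burn Δv₁ = |v_p − v₁| = 0.9409 km/s.
At r₂, v₂ = √(μ/r₂) = 1.6433 km/s.
Transfer-orbit speed at r₂: v_a = √[μ(2/r₂ − 1/a_t)] = 1.0059 km/s.
Second burn Δv₂ = |v₂ − v_a| = 0.6374 km/s.
Δv = Δv₁ + Δv₂ = 0.9409 + 0.6374 = 1.578 km/s.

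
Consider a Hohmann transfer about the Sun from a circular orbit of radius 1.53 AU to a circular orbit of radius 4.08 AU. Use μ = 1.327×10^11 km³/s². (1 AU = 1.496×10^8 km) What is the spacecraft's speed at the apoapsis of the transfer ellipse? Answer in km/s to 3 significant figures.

v = 10.9 km/s

In km: r₁ = 1.53 × 1.496×10^8 = 2.28888×10^8 km; r₂ = 4.08 × 1.496×10^8 = 6.10368×10^8 km.
Transfer-ellipse semi-major axis a_t = (r₁ + r₂)/2 = (2.28888×10^8 + 6.10368×10^8)/2 = 4.19628×10^8 km.
At apoapsis, r = 6.10368×10^8 km.
Vis-viva: v = √[μ(2/r − 1/a_t)] = √[1.327×10^11 × (2/6.10368×10^8 − 1/4.19628×10^8)] = 10.89 km/s.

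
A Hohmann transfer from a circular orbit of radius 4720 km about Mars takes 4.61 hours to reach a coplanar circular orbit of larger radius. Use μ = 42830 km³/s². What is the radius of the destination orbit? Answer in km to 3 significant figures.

Transfer time t = 4.61 hours = 16596 s, and t = π√(a_t³/μ).
So a_t = (μ t²/π²)^(1/3) = (42830 × (16596)² / π²)^(1/3) = 10613 km.
Since a_t = (r₁ + r₂)/2, r₂ = 2a_t − r₁ = 2×10613 − 4720 = 16506 km.

r₂ = 16500 km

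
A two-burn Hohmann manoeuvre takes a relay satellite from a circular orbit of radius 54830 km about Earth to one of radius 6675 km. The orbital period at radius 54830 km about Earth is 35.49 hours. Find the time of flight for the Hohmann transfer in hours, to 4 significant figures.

t = 7.454 hours

From Kepler's third law T² = 4π²r³/μ at r = 54830 km, T = 35.49 hours = 35.49 × 3600 s = 1.27764×10^5 s: μ = 4π²r³/T² = 3.98655×10^5 km³/s².
Semi-major axis of the transfer orbit: a_t = (54830 + 6675)/2 = 30752.5 km.
Transfer time t = π√(a_t³/μ) = π√((30752.5)³ / 3.98655×10^5) = 26833 s.
Converting: 26833 s ÷ 3600 s/hour = 7.454 hours.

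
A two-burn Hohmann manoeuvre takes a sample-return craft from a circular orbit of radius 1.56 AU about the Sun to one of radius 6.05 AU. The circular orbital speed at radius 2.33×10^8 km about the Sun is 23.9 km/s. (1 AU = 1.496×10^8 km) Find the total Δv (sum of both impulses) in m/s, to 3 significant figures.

From the circular-orbit relation v² = μ/r at r = 2.33×10^8 km: μ = v²r = (23.9)² × 2.33×10^8 = 1.33092×10^11 km³/s².
In km: r₁ = 1.56 × 1.496×10^8 = 2.33376×10^8 km; r₂ = 6.05 × 1.496×10^8 = 9.0508×10^8 km.
Transfer-ellipse semi-major axis a_t = (r₁ + r₂)/2 = (2.33376×10^8 + 9.0508×10^8)/2 = 5.69228×10^8 km.
Circular speed at r₁: v₁ = √(μ/r₁) = √(1.33092×10^11/2.33376×10^8) = 23.881 km/s.
On the transfer ellipse at r₁, vis-viva gives v_p = √[μ(2/r₁ − 1/a_t)] = 30.113 km/s.
First burn Δv₁ = |v_p − v₁| = 6.232 km/s.
Circular speed at r₂: v₂ = √(μ/r₂) = 12.1264 km/s.
Transfer-orbit speed at r₂: v_a = √[μ(2/r₂ − 1/a_t)] = 7.76457 km/s.
Second burn Δv₂ = |v₂ − v_a| = 4.362 km/s.
Δv = Δv₁ + Δv₂ = 6.232 + 4.362 = 10.59 km/s.

Δv = 10600 m/s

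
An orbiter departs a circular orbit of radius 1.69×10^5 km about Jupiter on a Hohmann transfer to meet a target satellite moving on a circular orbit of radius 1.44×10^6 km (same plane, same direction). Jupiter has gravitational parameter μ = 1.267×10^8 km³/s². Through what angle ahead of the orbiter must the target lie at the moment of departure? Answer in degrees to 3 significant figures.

φ = 105°

Transfer-ellipse semi-major axis a_t = (r₁ + r₂)/2 = (1.690×10^5 + 1.440×10^6)/2 = 8.045×10^5 km.
Transfer time t = π√(a_t³/μ) = 2.014×10^5 s.
The target's mean motion on its circular orbit is ω₂ = √(μ/r₂³) = 6.514×10^-6 rad/s.
Angle swept by the target during transfer: ω₂·t = 1.312 rad = 75.17°.
Arrival is 180° from departure on the ellipse, so φ = 180° − 75.17° = 105°.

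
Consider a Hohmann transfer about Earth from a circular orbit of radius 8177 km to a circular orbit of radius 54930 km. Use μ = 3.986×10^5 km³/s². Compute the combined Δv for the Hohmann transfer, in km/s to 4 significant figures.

Transfer-ellipse semi-major axis a_t = (r₁ + r₂)/2 = (8177 + 54930)/2 = 31553.5 km.
At r₁ the circular-orbit speed is v₁ = √(μ/r₁) = 6.9819 km/s.
Transfer-orbit speed at r₁ (vis-viva): v_p = √[μ(2/r₁ − 1/a_t)] = 9.2120 km/s.
First burn Δv₁ = |v_p − v₁| = 2.2301 km/s.
Circular speed at r₂: v₂ = √(μ/r₂) = 2.6938 km/s.
Transfer-orbit speed at r₂: v_a = √[μ(2/r₂ − 1/a_t)] = 1.3713 km/s.
Second burn Δv₂ = |v₂ − v_a| = 1.3225 km/s.
Total Δv = Δv₁ + Δv₂ = 3.553 km/s.

Δv = 3.553 km/s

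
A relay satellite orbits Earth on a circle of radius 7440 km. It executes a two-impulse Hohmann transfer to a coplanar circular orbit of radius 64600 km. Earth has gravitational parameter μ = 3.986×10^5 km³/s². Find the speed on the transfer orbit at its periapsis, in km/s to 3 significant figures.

Semi-major axis of the transfer orbit: a_t = (7440 + 64600)/2 = 36020 km.
The periapsis of the transfer ellipse is at r = 7440 km.
From the vis-viva equation, v = √[μ(2/r − 1/a_t)] = 9.802 km/s.

v = 9.80 km/s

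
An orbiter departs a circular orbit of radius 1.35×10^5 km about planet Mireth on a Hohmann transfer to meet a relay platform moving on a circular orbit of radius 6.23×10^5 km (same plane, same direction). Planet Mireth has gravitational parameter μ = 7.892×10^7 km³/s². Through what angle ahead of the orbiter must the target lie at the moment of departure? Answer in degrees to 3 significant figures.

φ = 94.6°

Transfer-ellipse semi-major axis a_t = (r₁ + r₂)/2 = (1.350×10^5 + 6.230×10^5)/2 = 3.790×10^5 km.
The half-period of the transfer ellipse is t = π√(a_t³/μ) = 82512 s.
Target angular speed ω₂ = √(μ/r₂³) = 1.8066×10^-5 rad/s.
Angle swept by the target during transfer: ω₂·t = 1.4907 rad = 85.41°.
Arrival is 180° from departure on the ellipse, so φ = 180° − 85.41° = 94.6°.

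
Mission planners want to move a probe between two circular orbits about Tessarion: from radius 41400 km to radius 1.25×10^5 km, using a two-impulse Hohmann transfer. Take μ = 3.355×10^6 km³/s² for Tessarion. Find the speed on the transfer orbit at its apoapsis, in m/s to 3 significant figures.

v = 3650 m/s

Transfer-ellipse semi-major axis a_t = (r₁ + r₂)/2 = (41400 + 1.250×10^5)/2 = 83200 km.
At apoapsis, r = 1.250×10^5 km.
From the vis-viva equation, v = √[μ(2/r − 1/a_t)] = 3.655 km/s.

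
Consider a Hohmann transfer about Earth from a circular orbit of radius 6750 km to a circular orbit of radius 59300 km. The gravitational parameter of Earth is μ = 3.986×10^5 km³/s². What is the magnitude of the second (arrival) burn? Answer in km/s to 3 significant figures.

Δv₂ = 1.42 km/s

Semi-major axis of the transfer orbit: a_t = (6750 + 59300)/2 = 33025 km.
Circular speed at r = 59300 km: v_c = √(μ/r) = 2.593 km/s.
Vis-viva on the transfer ellipse at r = 59300 km gives v_t = √[μ(2/r − 1/a_t)] = 1.172 km/s.
Δv₂ = |v_t − v_c| = |1.172 − 2.593| = 1.421 km/s.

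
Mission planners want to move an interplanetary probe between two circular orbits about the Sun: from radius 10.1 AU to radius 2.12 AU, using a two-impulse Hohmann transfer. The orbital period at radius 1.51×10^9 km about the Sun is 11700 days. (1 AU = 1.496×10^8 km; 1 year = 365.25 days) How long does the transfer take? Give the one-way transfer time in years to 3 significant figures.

From Kepler's third law T² = 4π²r³/μ at r = 1.51×10^9 km, T = 11700 days = 11700 × 86400 s = 1.01088×10^9 s: μ = 4π²r³/T² = 1.33012×10^11 km³/s².
In km: r₁ = 10.1 × 1.496×10^8 = 1.51096×10^9 km; r₂ = 2.12 × 1.496×10^8 = 3.17152×10^8 km.
Transfer-ellipse semi-major axis a_t = (r₁ + r₂)/2 = (1.51096×10^9 + 3.17152×10^8)/2 = 9.14056×10^8 km.
Transfer time t = π√(a_t³/μ) = π√((9.14056×10^8)³ / 1.33012×10^11) = 2.380×10^8 s.
Converting: 2.380×10^8 s ÷ 3.15576×10^7 s/year (365.25 × 86400) = 7.54 years.

t = 7.54 years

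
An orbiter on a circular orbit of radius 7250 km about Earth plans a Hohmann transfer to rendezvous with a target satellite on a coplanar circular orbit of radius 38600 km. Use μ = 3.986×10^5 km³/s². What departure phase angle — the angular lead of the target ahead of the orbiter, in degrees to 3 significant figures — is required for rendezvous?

Transfer-ellipse semi-major axis a_t = (r₁ + r₂)/2 = (7250 + 38600)/2 = 22925 km.
Transfer time t = π√(a_t³/μ) = 17270 s.
The target's mean motion on its circular orbit is ω₂ = √(μ/r₂³) = 8.325×10^-5 rad/s.
Angle swept by the target during transfer: ω₂·t = 1.438 rad = 82.39°.
The orbiter traverses 180° on the transfer ellipse, so the target must lead by 180° − 82.39° = 97.6°.

φ = 97.6°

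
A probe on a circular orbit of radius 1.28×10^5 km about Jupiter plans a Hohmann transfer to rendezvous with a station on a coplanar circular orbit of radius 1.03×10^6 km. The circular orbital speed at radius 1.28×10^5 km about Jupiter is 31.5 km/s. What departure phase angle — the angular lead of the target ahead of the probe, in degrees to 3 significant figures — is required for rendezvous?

φ = 104°

From the circular-orbit relation v² = μ/r at r = 1.28×10^5 km: μ = v²r = (31.5)² × 1.28×10^5 = 1.27008×10^8 km³/s².
Semi-major axis of the transfer orbit: a_t = (1.280×10^5 + 1.030×10^6)/2 = 5.790×10^5 km.
The half-period of the transfer ellipse is t = π√(a_t³/μ) = 1.228×10^5 s.
The target's mean motion on its circular orbit is ω₂ = √(μ/r₂³) = 1.078×10^-5 rad/s.
Angle swept by the target during transfer: ω₂·t = 1.324 rad = 75.86°.
The probe traverses 180° on the transfer ellipse, so the target must lead by 180° − 75.86° = 104°.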